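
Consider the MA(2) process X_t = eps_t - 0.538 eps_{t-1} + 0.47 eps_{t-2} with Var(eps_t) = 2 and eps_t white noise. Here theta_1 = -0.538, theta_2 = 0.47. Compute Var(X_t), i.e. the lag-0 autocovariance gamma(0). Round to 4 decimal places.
\gamma(0) = 3.0207

For an MA(q) process X_t = eps_t + sum_i theta_i eps_{t-i} with
Var(eps_t) = sigma^2, the variance is
  gamma(0) = sigma^2 * (1 + sum_i theta_i^2).
  sum_i theta_i^2 = (-0.538)^2 + (0.47)^2 = 0.289444 + 0.2209 = 0.510344.
  gamma(0) = 2 * (1 + 0.510344) = 2 * 1.510344 = 3.020688, which rounds to 3.0207.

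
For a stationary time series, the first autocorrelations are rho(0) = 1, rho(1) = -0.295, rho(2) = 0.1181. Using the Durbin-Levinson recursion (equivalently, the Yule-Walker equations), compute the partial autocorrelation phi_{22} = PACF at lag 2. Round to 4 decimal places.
\phi_{22} = 0.0340

The PACF at lag k is phi_{kk}, the last component of the solution
to the Yule-Walker system G_k phi = r_k where
  (G_k)_{ij} = rho(|i - j|), (r_k)_i = rho(i), i,j = 1..k.
Equivalently, Durbin-Levinson gives phi_{kk} iteratively:
  phi_{11} = rho(1)
  phi_{kk} = [rho(k) - sum_{j=1..k-1} phi_{k-1,j} rho(k-j)]
            / [1 - sum_{j=1..k-1} phi_{k-1,j} rho(j)],
  phi_{k,j} = phi_{k-1,j} - phi_{kk} phi_{k-1,k-j},  j = 1..k-1.
Step k = 1:
  phi_11 = rho(1) = -0.295.
Step k = 2:
  phi_22 = [rho(2) - phi_11 rho(1)] / [1 - phi_11 rho(1)] = [0.1181 - (-0.295)(-0.295)] / [1 - (-0.295)(-0.295)]
         = 0.031075 / 0.912975 = 0.034.
Therefore phi_{22} = 0.0340.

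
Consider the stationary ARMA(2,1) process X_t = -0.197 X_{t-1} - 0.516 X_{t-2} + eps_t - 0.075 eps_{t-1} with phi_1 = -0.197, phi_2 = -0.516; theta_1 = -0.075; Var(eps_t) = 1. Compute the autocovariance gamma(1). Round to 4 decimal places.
\gamma(1) = -0.2341

Multiply the model equation by X_{t-k} and take expectations. With theta_0 = psi_0 = 1 and psi_j the MA(infinity) weights, this gives
  gamma(k) - sum_i phi_i gamma(k-i) = c_k,
  c_k = sigma^2 * sum_{j=k..q} theta_j psi_{j-k}   (c_k = 0 for k > q),
using gamma(-m) = gamma(m).
psi-weights needed (psi_j = theta_j + sum_i phi_i psi_{j-i}):
  psi_1 = theta_1 + phi_1 = -0.075 + (-0.197) = -0.272
Right-hand sides:
  c_0 = sigma^2 (1 + theta_1 psi_1) = 1 * (1 + (-0.075)(-0.272)) = 1 * 1.0204 = 1.0204
  c_1 = sigma^2 theta_1 = 1 * (-0.075) = -0.075
  c_2 = 0
Equations for k = 0, 1, 2 (AR order 2, c_2 = 0):
  (E0) gamma(0) = phi_1 gamma(1) + phi_2 gamma(2) + c_0
  (E1) gamma(1) = phi_1 gamma(0) + phi_2 gamma(1) + c_1
  (E2) gamma(2) = phi_1 gamma(1) + phi_2 gamma(0)
From (E1): gamma(1) = A gamma(0) + B with
  A = phi_1 / (1 - phi_2) = -0.197 / 1.516 = -0.129947,   B = c_1 / (1 - phi_2) = -0.075 / 1.516 = -0.049472.
Insert (E2) into (E0): gamma(0) (1 - phi_2^2) = phi_1 (1 + phi_2) gamma(1) + c_0.
  phi_1 (1 + phi_2) = (-0.197)(0.484) = -0.095348,   1 - phi_2^2 = 0.733744.
Replace gamma(1) by A gamma(0) + B and collect gamma(0):
  gamma(0) [0.733744 - (-0.095348)(-0.129947)] = (-0.095348)(-0.049472) + 1.0204
  gamma(0) * 0.721354 = 1.025117
  gamma(0) = 1.025117 / 0.721354 = 1.421102.
  gamma(1) = A gamma(0) + B = (-0.129947)(1.421102) + (-0.049472) = -0.234141.
Therefore gamma(1) = -0.2341 (to 4 decimal places).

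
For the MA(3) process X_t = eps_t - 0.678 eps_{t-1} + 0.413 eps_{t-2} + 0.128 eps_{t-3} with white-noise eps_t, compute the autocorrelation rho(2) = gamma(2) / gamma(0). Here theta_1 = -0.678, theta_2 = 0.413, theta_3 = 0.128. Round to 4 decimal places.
\rho(2) = 0.1981

For an MA(q) process with theta_0 = 1, the autocovariance is
  gamma(k) = sigma^2 * sum_{i=0..q-k} theta_i * theta_{i+k},
and rho(k) = gamma(k) / gamma(0). Sigma^2 cancels.
  numerator   = (1)*(0.413) + (-0.678)*(0.128) = 0.326216.
  denominator = (1)^2 + (-0.678)^2 + (0.413)^2 + (0.128)^2 = 1.646637.
  rho(2) = 0.326216 / 1.646637 = 0.1981.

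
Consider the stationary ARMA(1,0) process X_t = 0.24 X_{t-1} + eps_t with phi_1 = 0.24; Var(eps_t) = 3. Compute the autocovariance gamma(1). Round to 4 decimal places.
\gamma(1) = 0.7640

Multiply the model equation by X_{t-k} and take expectations. With theta_0 = psi_0 = 1 and psi_j the MA(infinity) weights, this gives
  gamma(k) - sum_i phi_i gamma(k-i) = c_k,
  c_k = sigma^2 * sum_{j=k..q} theta_j psi_{j-k}   (c_k = 0 for k > q),
using gamma(-m) = gamma(m).
Pure AR (q = 0): c_0 = sigma^2 = 3, c_k = 0 for k >= 1.
Equations for k = 0 and k = 1 (AR order 1):
  gamma(0) = phi_1 gamma(1) + c_0
  gamma(1) = phi_1 gamma(0) + c_1
Substituting the second into the first: gamma(0) (1 - phi_1^2) = c_0 + phi_1 c_1, so
  gamma(0) = c_0 / (1 - phi_1^2) = 3 / (1 - (0.24)^2) = 3 / 0.9424 = 3.183362.
  gamma(1) = phi_1 gamma(0) = (0.24)(3.183362) = 0.764007.
Therefore gamma(1) = 0.7640 (to 4 decimal places).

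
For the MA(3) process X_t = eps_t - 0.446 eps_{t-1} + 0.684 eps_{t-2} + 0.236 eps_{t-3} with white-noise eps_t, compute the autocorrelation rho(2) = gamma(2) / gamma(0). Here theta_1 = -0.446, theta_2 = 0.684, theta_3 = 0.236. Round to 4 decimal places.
\rho(2) = 0.3360

For an MA(q) process with theta_0 = 1, the autocovariance is
  gamma(k) = sigma^2 * sum_{i=0..q-k} theta_i * theta_{i+k},
and rho(k) = gamma(k) / gamma(0). Sigma^2 cancels.
  numerator   = (1)*(0.684) + (-0.446)*(0.236) = 0.578744.
  denominator = (1)^2 + (-0.446)^2 + (0.684)^2 + (0.236)^2 = 1.722468.
  rho(2) = 0.578744 / 1.722468 = 0.3360.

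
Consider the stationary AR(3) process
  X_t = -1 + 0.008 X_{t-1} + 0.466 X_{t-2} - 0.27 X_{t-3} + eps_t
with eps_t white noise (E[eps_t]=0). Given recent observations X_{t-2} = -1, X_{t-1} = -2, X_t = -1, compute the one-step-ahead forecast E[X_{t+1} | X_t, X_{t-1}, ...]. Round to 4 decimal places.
E[X_{t+1} \mid \mathcal F_t] = -1.6700

For an AR(p) model X_t = c + sum_i phi_i X_{t-i} + eps_t, the
one-step-ahead conditional mean is
  E[X_{t+1} | X_t, ...] = c + sum_i phi_i X_{t+1-i}.
Substitute known values:
  E[X_{t+1} | ...] = -1 + (0.008) * (-1) + (0.466) * (-2) + (-0.27) * (-1)
                   = -1.6700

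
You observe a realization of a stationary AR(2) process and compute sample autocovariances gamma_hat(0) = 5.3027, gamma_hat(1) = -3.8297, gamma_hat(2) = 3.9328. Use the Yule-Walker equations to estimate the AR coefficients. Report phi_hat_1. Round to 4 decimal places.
\hat\phi_{1} = -0.3900

The Yule-Walker equations for an AR(p) process read, in matrix form,
  Gamma_p phi = r_p,   with   (Gamma_p)_{ij} = gamma(|i - j|),
                       (r_p)_i = gamma(i),   i,j = 1..p.
Substitute the sample gammas (Toeplitz matrix and right-hand side of size 2):
  Gamma_p = [[5.3027, -3.8297], [-3.8297, 5.3027]]
  r_p     = [-3.8297, 3.9328]
Written out:
  5.3027 phi_1 - 3.8297 phi_2 = -3.8297
  -3.8297 phi_1 + 5.3027 phi_2 = 3.9328
Solve by Cramer's rule:
  det = gamma(0)^2 - gamma(1)^2 = (5.3027)^2 - (-3.8297)^2 = 28.11862729 - 14.66660209 = 13.4520252
  phi_hat_1 = [gamma(1) gamma(0) - gamma(1) gamma(2)] / det = [(-3.8297)(5.3027) - (-3.8297)(3.9328)] / 13.4520252 = -5.24630603 / 13.4520252 = -0.39
  phi_hat_2 = [gamma(0) gamma(2) - gamma(1)^2] / det = [(5.3027)(3.9328) - (-3.8297)^2] / 13.4520252 = 6.18785647 / 13.4520252 = 0.46
So phi_hat = [-0.3900, 0.4600].
Therefore phi_hat_1 = -0.3900.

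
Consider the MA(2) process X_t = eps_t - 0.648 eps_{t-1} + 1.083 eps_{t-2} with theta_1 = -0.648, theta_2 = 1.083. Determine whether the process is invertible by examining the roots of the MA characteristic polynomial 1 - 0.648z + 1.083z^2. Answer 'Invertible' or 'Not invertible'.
\text{Not invertible}

The MA(q) characteristic polynomial is P(z) = 1 - 0.648z + 1.083z^2.
Invertibility requires all roots to lie outside the unit circle, i.e. |z| > 1 for every root.
Set 1 + (-0.648) z + (1.083) z^2 = 0, i.e. a z^2 + b z + c = 0 with a = 1.083, b = -0.648, c = 1.
Discriminant D = b^2 - 4ac = (-0.648)^2 - 4*(1.083)*1 = 0.419904 - (4.332) = -3.912096.
D < 0, so the roots are the complex-conjugate pair z = (-b +/- i sqrt(-D)) / (2a) = 0.2992 +/- 0.9132i.
For a conjugate pair |z|^2 = z * conj(z) = (product of roots) = c/a = 1/(1.083) = 0.923361, so |z| = sqrt(0.923361) = 0.9609 for both roots.
Moduli of all roots: 0.9609, 0.9609.
All moduli strictly greater than 1? No.
Verdict: Not invertible.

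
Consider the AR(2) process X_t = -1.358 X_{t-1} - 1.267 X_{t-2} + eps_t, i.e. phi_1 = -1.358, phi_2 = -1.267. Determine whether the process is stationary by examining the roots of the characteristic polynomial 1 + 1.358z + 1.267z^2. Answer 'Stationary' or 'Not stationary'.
\text{Not stationary}

The AR(p) characteristic polynomial is P(z) = 1 + 1.358z + 1.267z^2.
Stationarity requires all roots to lie outside the unit circle, i.e. |z| > 1 for every root.
Set 1 + (1.358) z + (1.267) z^2 = 0, i.e. a z^2 + b z + c = 0 with a = 1.267, b = 1.358, c = 1.
Discriminant D = b^2 - 4ac = (1.358)^2 - 4*(1.267)*1 = 1.844164 - (5.068) = -3.223836.
D < 0, so the roots are the complex-conjugate pair z = (-b +/- i sqrt(-D)) / (2a) = -0.5359 +/- 0.7086i.
For a conjugate pair |z|^2 = z * conj(z) = (product of roots) = c/a = 1/(1.267) = 0.789266, so |z| = sqrt(0.789266) = 0.8884 for both roots.
Moduli of all roots: 0.8884, 0.8884.
All moduli strictly greater than 1? No.
Verdict: Not stationary.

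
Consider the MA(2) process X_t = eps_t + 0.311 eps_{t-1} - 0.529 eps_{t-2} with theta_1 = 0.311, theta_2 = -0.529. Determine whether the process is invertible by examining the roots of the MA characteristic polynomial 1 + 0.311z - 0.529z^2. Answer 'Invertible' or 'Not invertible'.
\text{Invertible}

The MA(q) characteristic polynomial is P(z) = 1 + 0.311z - 0.529z^2.
Invertibility requires all roots to lie outside the unit circle, i.e. |z| > 1 for every root.
Set 1 + (0.311) z + (-0.529) z^2 = 0, i.e. a z^2 + b z + c = 0 with a = -0.529, b = 0.311, c = 1.
Discriminant D = b^2 - 4ac = (0.311)^2 - 4*(-0.529)*1 = 0.096721 - (-2.116) = 2.212721.
D >= 0, so the roots are real: z = (-b +/- sqrt(D)) / (2a) = (-0.311 +/- 1.487522) / (-1.058).
  z_1 = (-0.311 + 1.487522) / (-1.058) = -1.112,   |z_1| = 1.112.
  z_2 = (-0.311 - 1.487522) / (-1.058) = 1.6999,   |z_2| = 1.6999.
Moduli of all roots: 1.1120, 1.6999.
All moduli strictly greater than 1? Yes.
Verdict: Invertible.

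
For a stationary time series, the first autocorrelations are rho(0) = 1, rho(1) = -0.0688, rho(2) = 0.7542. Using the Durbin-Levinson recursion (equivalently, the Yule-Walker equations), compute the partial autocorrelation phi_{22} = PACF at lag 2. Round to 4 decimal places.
\phi_{22} = 0.7530

The PACF at lag k is phi_{kk}, the last component of the solution
to the Yule-Walker system G_k phi = r_k where
  (G_k)_{ij} = rho(|i - j|), (r_k)_i = rho(i), i,j = 1..k.
Equivalently, Durbin-Levinson gives phi_{kk} iteratively:
  phi_{11} = rho(1)
  phi_{kk} = [rho(k) - sum_{j=1..k-1} phi_{k-1,j} rho(k-j)]
            / [1 - sum_{j=1..k-1} phi_{k-1,j} rho(j)],
  phi_{k,j} = phi_{k-1,j} - phi_{kk} phi_{k-1,k-j},  j = 1..k-1.
Step k = 1:
  phi_11 = rho(1) = -0.0688.
Step k = 2:
  phi_22 = [rho(2) - phi_11 rho(1)] / [1 - phi_11 rho(1)] = [0.7542 - (-0.0688)(-0.0688)] / [1 - (-0.0688)(-0.0688)]
         = 0.74946656 / 0.99526656 = 0.753.
Therefore phi_{22} = 0.7530.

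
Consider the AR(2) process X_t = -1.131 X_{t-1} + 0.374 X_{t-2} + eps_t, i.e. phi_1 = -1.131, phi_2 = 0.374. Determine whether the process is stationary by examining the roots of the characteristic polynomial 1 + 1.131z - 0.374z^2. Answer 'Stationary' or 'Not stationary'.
\text{Not stationary}

The AR(p) characteristic polynomial is P(z) = 1 + 1.131z - 0.374z^2.
Stationarity requires all roots to lie outside the unit circle, i.e. |z| > 1 for every root.
Set 1 + (1.131) z + (-0.374) z^2 = 0, i.e. a z^2 + b z + c = 0 with a = -0.374, b = 1.131, c = 1.
Discriminant D = b^2 - 4ac = (1.131)^2 - 4*(-0.374)*1 = 1.279161 - (-1.496) = 2.775161.
D >= 0, so the roots are real: z = (-b +/- sqrt(D)) / (2a) = (-1.131 +/- 1.665881) / (-0.748).
  z_1 = (-1.131 + 1.665881) / (-0.748) = -0.7151,   |z_1| = 0.7151.
  z_2 = (-1.131 - 1.665881) / (-0.748) = 3.7391,   |z_2| = 3.7391.
Moduli of all roots: 0.7151, 3.7391.
All moduli strictly greater than 1? No.
Verdict: Not stationary.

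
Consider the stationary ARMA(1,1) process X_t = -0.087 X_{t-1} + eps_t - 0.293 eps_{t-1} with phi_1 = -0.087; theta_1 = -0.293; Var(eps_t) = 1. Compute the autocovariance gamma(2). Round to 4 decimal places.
\gamma(2) = 0.0342

Multiply the model equation by X_{t-k} and take expectations. With theta_0 = psi_0 = 1 and psi_j the MA(infinity) weights, this gives
  gamma(k) - sum_i phi_i gamma(k-i) = c_k,
  c_k = sigma^2 * sum_{j=k..q} theta_j psi_{j-k}   (c_k = 0 for k > q),
using gamma(-m) = gamma(m).
psi-weights needed (psi_j = theta_j + sum_i phi_i psi_{j-i}):
  psi_1 = theta_1 + phi_1 = -0.293 + (-0.087) = -0.38
Right-hand sides:
  c_0 = sigma^2 (1 + theta_1 psi_1) = 1 * (1 + (-0.293)(-0.38)) = 1 * 1.11134 = 1.11134
  c_1 = sigma^2 theta_1 = 1 * (-0.293) = -0.293
  c_2 = 0
Equations for k = 0 and k = 1 (AR order 1):
  gamma(0) = phi_1 gamma(1) + c_0
  gamma(1) = phi_1 gamma(0) + c_1
Substituting the second into the first: gamma(0) (1 - phi_1^2) = c_0 + phi_1 c_1, so
  gamma(0) = (c_0 + phi_1 c_1) / (1 - phi_1^2) = (1.11134 + (-0.087)(-0.293)) / (1 - (-0.087)^2) = 1.136831 / 0.992431 = 1.145501.
  gamma(1) = phi_1 gamma(0) + c_1 = (-0.087)(1.145501) + (-0.293) = -0.392659.
For k = 2 (> q): gamma(2) = phi_1 gamma(1) = (-0.087)(-0.392659) = 0.034161.
Therefore gamma(2) = 0.0342 (to 4 decimal places).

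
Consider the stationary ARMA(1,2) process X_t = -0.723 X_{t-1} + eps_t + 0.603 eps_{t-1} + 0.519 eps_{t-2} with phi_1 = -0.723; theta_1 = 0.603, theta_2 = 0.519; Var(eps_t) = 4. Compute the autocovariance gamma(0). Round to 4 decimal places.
\gamma(0) = 7.1330

Multiply the model equation by X_{t-k} and take expectations. With theta_0 = psi_0 = 1 and psi_j the MA(infinity) weights, this gives
  gamma(k) - sum_i phi_i gamma(k-i) = c_k,
  c_k = sigma^2 * sum_{j=k..q} theta_j psi_{j-k}   (c_k = 0 for k > q),
using gamma(-m) = gamma(m).
psi-weights needed (psi_j = theta_j + sum_i phi_i psi_{j-i}):
  psi_1 = theta_1 + phi_1 = 0.603 + (-0.723) = -0.12
  psi_2 = theta_2 + phi_1 psi_1 = 0.519 + (-0.723)(-0.12) = 0.60576
Right-hand sides:
  c_0 = sigma^2 (1 + theta_1 psi_1 + theta_2 psi_2) = 4 * (1 + (0.603)(-0.12) + (0.519)(0.60576)) = 4 * 1.242029 = 4.968118
  c_1 = sigma^2 (theta_1 + theta_2 psi_1) = 4 * (0.603 + (0.519)(-0.12)) = 2.16288
  c_2 = sigma^2 theta_2 = 4 * (0.519) = 2.076
Equations for k = 0 and k = 1 (AR order 1):
  gamma(0) = phi_1 gamma(1) + c_0
  gamma(1) = phi_1 gamma(0) + c_1
Substituting the second into the first: gamma(0) (1 - phi_1^2) = c_0 + phi_1 c_1, so
  gamma(0) = (c_0 + phi_1 c_1) / (1 - phi_1^2) = (4.968118 + (-0.723)(2.16288)) / (1 - (-0.723)^2) = 3.404356 / 0.477271 = 7.132961.
Therefore gamma(0) = 7.1330 (to 4 decimal places).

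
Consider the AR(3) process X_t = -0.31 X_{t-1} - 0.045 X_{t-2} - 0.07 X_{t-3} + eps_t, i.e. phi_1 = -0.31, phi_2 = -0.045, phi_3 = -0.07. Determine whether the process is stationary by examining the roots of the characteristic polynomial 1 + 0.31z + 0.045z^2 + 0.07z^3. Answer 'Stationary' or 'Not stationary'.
\text{Stationary}

The AR(p) characteristic polynomial is P(z) = 1 + 0.31z + 0.045z^2 + 0.07z^3.
Stationarity requires all roots to lie outside the unit circle, i.e. |z| > 1 for every root.
Degree 3: look for a simple real root z0 first, then factor out (1 - z/z0) and solve the remaining quadratic.
Testing z0 = -2: P(-2) = 1 + (0.31)(-2) + (0.045)(-2)^2 + (0.07)(-2)^3
  = 1 + (-0.62) + (0.18) + (-0.56) = 0.  So z_0 = -2 is a root, |z_0| = 2.
Divide out the factor (1 + 0.5 z) = (1 - z/z0) (since 1/z0 = -0.5):
  P(z) = (1 + 0.5 z)(1 + (-0.19) z + (0.14) z^2)
  [check: z-coef -0.19 - (-0.5) = 0.31; z^2-coef 0.14 - (-0.5)(-0.19) = 0.045; z^3-coef -(-0.5)(0.14) = 0.07.]
Remaining roots from the quadratic factor 1 + (-0.19) z + (0.14) z^2:
  Set 1 + (-0.19) z + (0.14) z^2 = 0, i.e. a z^2 + b z + c = 0 with a = 0.14, b = -0.19, c = 1.
  Discriminant D = b^2 - 4ac = (-0.19)^2 - 4*(0.14)*1 = 0.0361 - (0.56) = -0.5239.
  D < 0, so the roots are the complex-conjugate pair z = (-b +/- i sqrt(-D)) / (2a) = 0.6786 +/- 2.585i.
  For a conjugate pair |z|^2 = z * conj(z) = (product of roots) = c/a = 1/(0.14) = 7.142857, so |z| = sqrt(7.142857) = 2.6726 for both roots.
Moduli of all roots: 2.0000, 2.6726, 2.6726.
All moduli strictly greater than 1? Yes.
Verdict: Stationary.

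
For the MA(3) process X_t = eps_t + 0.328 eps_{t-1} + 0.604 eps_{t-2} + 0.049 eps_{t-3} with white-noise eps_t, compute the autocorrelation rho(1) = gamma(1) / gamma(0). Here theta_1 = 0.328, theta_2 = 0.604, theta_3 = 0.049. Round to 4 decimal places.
\rho(1) = 0.3768

For an MA(q) process with theta_0 = 1, the autocovariance is
  gamma(k) = sigma^2 * sum_{i=0..q-k} theta_i * theta_{i+k},
and rho(k) = gamma(k) / gamma(0). Sigma^2 cancels.
  numerator   = (1)*(0.328) + (0.328)*(0.604) + (0.604)*(0.049) = 0.555708.
  denominator = (1)^2 + (0.328)^2 + (0.604)^2 + (0.049)^2 = 1.474801.
  rho(1) = 0.555708 / 1.474801 = 0.3768.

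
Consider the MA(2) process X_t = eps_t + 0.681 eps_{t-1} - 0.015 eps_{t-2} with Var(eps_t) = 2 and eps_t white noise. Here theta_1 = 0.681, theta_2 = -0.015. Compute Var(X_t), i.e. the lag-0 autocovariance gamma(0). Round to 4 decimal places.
\gamma(0) = 2.9280

For an MA(q) process X_t = eps_t + sum_i theta_i eps_{t-i} with
Var(eps_t) = sigma^2, the variance is
  gamma(0) = sigma^2 * (1 + sum_i theta_i^2).
  sum_i theta_i^2 = (0.681)^2 + (-0.015)^2 = 0.463761 + 0.000225 = 0.463986.
  gamma(0) = 2 * (1 + 0.463986) = 2 * 1.463986 = 2.927972, which rounds to 2.9280.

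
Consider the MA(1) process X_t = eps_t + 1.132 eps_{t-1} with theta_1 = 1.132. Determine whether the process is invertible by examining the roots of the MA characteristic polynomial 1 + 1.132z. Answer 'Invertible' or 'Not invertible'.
\text{Not invertible}

The MA(q) characteristic polynomial is P(z) = 1 + 1.132z.
Invertibility requires all roots to lie outside the unit circle, i.e. |z| > 1 for every root.
This is linear in z: 1 + (1.132) z = 0  =>  z = -1/(1.132) = -0.883392,  |z| = 0.883392.
Moduli of all roots: 0.8834.
All moduli strictly greater than 1? No.
Verdict: Not invertible.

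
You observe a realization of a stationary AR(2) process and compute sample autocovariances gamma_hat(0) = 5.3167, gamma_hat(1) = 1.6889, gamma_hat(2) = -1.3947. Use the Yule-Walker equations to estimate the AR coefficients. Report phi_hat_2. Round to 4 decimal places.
\hat\phi_{2} = -0.4040

The Yule-Walker equations for an AR(p) process read, in matrix form,
  Gamma_p phi = r_p,   with   (Gamma_p)_{ij} = gamma(|i - j|),
                       (r_p)_i = gamma(i),   i,j = 1..p.
Substitute the sample gammas (Toeplitz matrix and right-hand side of size 2):
  Gamma_p = [[5.3167, 1.6889], [1.6889, 5.3167]]
  r_p     = [1.6889, -1.3947]
Written out:
  5.3167 phi_1 + 1.6889 phi_2 = 1.6889
  1.6889 phi_1 + 5.3167 phi_2 = -1.3947
Solve by Cramer's rule:
  det = gamma(0)^2 - gamma(1)^2 = (5.3167)^2 - (1.6889)^2 = 28.26729889 - 2.85238321 = 25.41491568
  phi_hat_1 = [gamma(1) gamma(0) - gamma(1) gamma(2)] / det = [(1.6889)(5.3167) - (1.6889)(-1.3947)] / 25.41491568 = 11.33488346 / 25.41491568 = 0.446
  phi_hat_2 = [gamma(0) gamma(2) - gamma(1)^2] / det = [(5.3167)(-1.3947) - (1.6889)^2] / 25.41491568 = -10.2675847 / 25.41491568 = -0.404
So phi_hat = [0.4460, -0.4040].
Therefore phi_hat_2 = -0.4040.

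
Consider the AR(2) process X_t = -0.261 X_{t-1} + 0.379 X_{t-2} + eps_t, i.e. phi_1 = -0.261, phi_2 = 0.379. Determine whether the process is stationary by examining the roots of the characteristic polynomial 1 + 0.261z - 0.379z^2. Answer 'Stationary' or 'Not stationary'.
\text{Stationary}

The AR(p) characteristic polynomial is P(z) = 1 + 0.261z - 0.379z^2.
Stationarity requires all roots to lie outside the unit circle, i.e. |z| > 1 for every root.
Set 1 + (0.261) z + (-0.379) z^2 = 0, i.e. a z^2 + b z + c = 0 with a = -0.379, b = 0.261, c = 1.
Discriminant D = b^2 - 4ac = (0.261)^2 - 4*(-0.379)*1 = 0.068121 - (-1.516) = 1.584121.
D >= 0, so the roots are real: z = (-b +/- sqrt(D)) / (2a) = (-0.261 +/- 1.258619) / (-0.758).
  z_1 = (-0.261 + 1.258619) / (-0.758) = -1.3161,   |z_1| = 1.3161.
  z_2 = (-0.261 - 1.258619) / (-0.758) = 2.0048,   |z_2| = 2.0048.
Moduli of all roots: 1.3161, 2.0048.
All moduli strictly greater than 1? Yes.
Verdict: Stationary.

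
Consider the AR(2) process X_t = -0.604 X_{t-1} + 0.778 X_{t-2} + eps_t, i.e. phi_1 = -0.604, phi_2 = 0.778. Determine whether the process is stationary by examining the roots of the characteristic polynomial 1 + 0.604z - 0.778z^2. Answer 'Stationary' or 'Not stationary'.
\text{Not stationary}

The AR(p) characteristic polynomial is P(z) = 1 + 0.604z - 0.778z^2.
Stationarity requires all roots to lie outside the unit circle, i.e. |z| > 1 for every root.
Set 1 + (0.604) z + (-0.778) z^2 = 0, i.e. a z^2 + b z + c = 0 with a = -0.778, b = 0.604, c = 1.
Discriminant D = b^2 - 4ac = (0.604)^2 - 4*(-0.778)*1 = 0.364816 - (-3.112) = 3.476816.
D >= 0, so the roots are real: z = (-b +/- sqrt(D)) / (2a) = (-0.604 +/- 1.864622) / (-1.556).
  z_1 = (-0.604 + 1.864622) / (-1.556) = -0.8102,   |z_1| = 0.8102.
  z_2 = (-0.604 - 1.864622) / (-1.556) = 1.5865,   |z_2| = 1.5865.
Moduli of all roots: 0.8102, 1.5865.
All moduli strictly greater than 1? No.
Verdict: Not stationary.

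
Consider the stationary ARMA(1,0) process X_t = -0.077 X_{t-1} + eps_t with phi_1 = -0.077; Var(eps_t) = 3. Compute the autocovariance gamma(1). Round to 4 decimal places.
\gamma(1) = -0.2324

Multiply the model equation by X_{t-k} and take expectations. With theta_0 = psi_0 = 1 and psi_j the MA(infinity) weights, this gives
  gamma(k) - sum_i phi_i gamma(k-i) = c_k,
  c_k = sigma^2 * sum_{j=k..q} theta_j psi_{j-k}   (c_k = 0 for k > q),
using gamma(-m) = gamma(m).
Pure AR (q = 0): c_0 = sigma^2 = 3, c_k = 0 for k >= 1.
Equations for k = 0 and k = 1 (AR order 1):
  gamma(0) = phi_1 gamma(1) + c_0
  gamma(1) = phi_1 gamma(0) + c_1
Substituting the second into the first: gamma(0) (1 - phi_1^2) = c_0 + phi_1 c_1, so
  gamma(0) = c_0 / (1 - phi_1^2) = 3 / (1 - (-0.077)^2) = 3 / 0.994071 = 3.017893.
  gamma(1) = phi_1 gamma(0) = (-0.077)(3.017893) = -0.232378.
Therefore gamma(1) = -0.2324 (to 4 decimal places).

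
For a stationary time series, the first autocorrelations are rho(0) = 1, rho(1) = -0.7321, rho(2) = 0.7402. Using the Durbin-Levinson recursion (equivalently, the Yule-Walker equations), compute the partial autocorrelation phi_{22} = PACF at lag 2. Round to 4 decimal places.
\phi_{22} = 0.4401

The PACF at lag k is phi_{kk}, the last component of the solution
to the Yule-Walker system G_k phi = r_k where
  (G_k)_{ij} = rho(|i - j|), (r_k)_i = rho(i), i,j = 1..k.
Equivalently, Durbin-Levinson gives phi_{kk} iteratively:
  phi_{11} = rho(1)
  phi_{kk} = [rho(k) - sum_{j=1..k-1} phi_{k-1,j} rho(k-j)]
            / [1 - sum_{j=1..k-1} phi_{k-1,j} rho(j)],
  phi_{k,j} = phi_{k-1,j} - phi_{kk} phi_{k-1,k-j},  j = 1..k-1.
Step k = 1:
  phi_11 = rho(1) = -0.7321.
Step k = 2:
  phi_22 = [rho(2) - phi_11 rho(1)] / [1 - phi_11 rho(1)] = [0.7402 - (-0.7321)(-0.7321)] / [1 - (-0.7321)(-0.7321)]
         = 0.20422959 / 0.46402959 = 0.4401.
Therefore phi_{22} = 0.4401.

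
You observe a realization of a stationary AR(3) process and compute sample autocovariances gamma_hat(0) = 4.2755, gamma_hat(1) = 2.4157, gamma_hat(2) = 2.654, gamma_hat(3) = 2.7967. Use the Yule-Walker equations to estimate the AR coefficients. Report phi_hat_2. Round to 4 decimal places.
\hat\phi_{2} = 0.3230

The Yule-Walker equations for an AR(p) process read, in matrix form,
  Gamma_p phi = r_p,   with   (Gamma_p)_{ij} = gamma(|i - j|),
                       (r_p)_i = gamma(i),   i,j = 1..p.
Substitute the sample gammas (Toeplitz matrix and right-hand side of size 3):
  Gamma_p = [[4.2755, 2.4157, 2.654], [2.4157, 4.2755, 2.4157], [2.654, 2.4157, 4.2755]]
  r_p     = [2.4157, 2.654, 2.7967]
Written out (R1..R3):
  (R1) 4.2755 phi_1 + 2.4157 phi_2 + 2.654 phi_3 = 2.4157
  (R2) 2.4157 phi_1 + 4.2755 phi_2 + 2.4157 phi_3 = 2.654
  (R3) 2.654 phi_1 + 2.4157 phi_2 + 4.2755 phi_3 = 2.7967
Gaussian elimination:
  R2 <- R2 - (2.4157/4.2755) R1 = R2 - (0.56501) R1:  2.910605 phi_2 + 0.916164 phi_3 = 1.289105
  R3 <- R3 - (2.654/4.2755) R1 = R3 - (0.620746) R1:  0.916164 phi_2 + 2.62804 phi_3 = 1.297164
  R3 <- R3 - (0.916164/2.910605) R2 = R3 - (0.314767) R2:  2.339661 phi_3 = 0.891395
Back-substitution:
  phi_hat_3 = 0.891395 / 2.339661 = 0.380993
  phi_hat_2 = (1.289105 - (0.916164)(0.380993)) / 2.910605 = 0.322975
  phi_hat_1 = (2.4157 - (2.4157)(0.322975) - (2.654)(0.380993)) / 4.2755 = 0.146026
So phi_hat = [0.1460, 0.3230, 0.3810].
Therefore phi_hat_2 = 0.3230.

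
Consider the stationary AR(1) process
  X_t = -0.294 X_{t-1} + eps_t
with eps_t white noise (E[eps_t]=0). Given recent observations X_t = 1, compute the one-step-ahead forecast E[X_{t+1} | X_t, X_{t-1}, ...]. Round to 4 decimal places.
E[X_{t+1} \mid \mathcal F_t] = -0.2940

For an AR(p) model X_t = c + sum_i phi_i X_{t-i} + eps_t, the
one-step-ahead conditional mean is
  E[X_{t+1} | X_t, ...] = c + sum_i phi_i X_{t+1-i}.
Substitute known values:
  E[X_{t+1} | ...] = (-0.294) * (1)
                   = -0.2940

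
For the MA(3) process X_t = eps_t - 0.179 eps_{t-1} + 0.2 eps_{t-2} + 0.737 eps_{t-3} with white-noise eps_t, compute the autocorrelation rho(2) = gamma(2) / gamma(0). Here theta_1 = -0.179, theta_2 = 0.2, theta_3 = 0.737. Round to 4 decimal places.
\rho(2) = 0.0421

For an MA(q) process with theta_0 = 1, the autocovariance is
  gamma(k) = sigma^2 * sum_{i=0..q-k} theta_i * theta_{i+k},
and rho(k) = gamma(k) / gamma(0). Sigma^2 cancels.
  numerator   = (1)*(0.2) + (-0.179)*(0.737) = 0.068077.
  denominator = (1)^2 + (-0.179)^2 + (0.2)^2 + (0.737)^2 = 1.61521.
  rho(2) = 0.068077 / 1.61521 = 0.0421.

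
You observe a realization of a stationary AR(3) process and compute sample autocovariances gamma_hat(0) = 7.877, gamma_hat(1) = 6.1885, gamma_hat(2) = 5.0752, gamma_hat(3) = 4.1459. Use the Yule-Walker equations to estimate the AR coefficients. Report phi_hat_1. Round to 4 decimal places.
\hat\phi_{1} = 0.7300

The Yule-Walker equations for an AR(p) process read, in matrix form,
  Gamma_p phi = r_p,   with   (Gamma_p)_{ij} = gamma(|i - j|),
                       (r_p)_i = gamma(i),   i,j = 1..p.
Substitute the sample gammas (Toeplitz matrix and right-hand side of size 3):
  Gamma_p = [[7.877, 6.1885, 5.0752], [6.1885, 7.877, 6.1885], [5.0752, 6.1885, 7.877]]
  r_p     = [6.1885, 5.0752, 4.1459]
Written out (R1..R3):
  (R1) 7.877 phi_1 + 6.1885 phi_2 + 5.0752 phi_3 = 6.1885
  (R2) 6.1885 phi_1 + 7.877 phi_2 + 6.1885 phi_3 = 5.0752
  (R3) 5.0752 phi_1 + 6.1885 phi_2 + 7.877 phi_3 = 4.1459
Gaussian elimination:
  R2 <- R2 - (6.1885/7.877) R1 = R2 - (0.785642) R1:  3.015056 phi_2 + 2.201211 phi_3 = 0.213256
  R3 <- R3 - (5.0752/7.877) R1 = R3 - (0.644306) R1:  2.201211 phi_2 + 4.607017 phi_3 = 0.158611
  R3 <- R3 - (2.201211/3.015056) R2 = R3 - (0.730073) R2:  2.999972 phi_3 = 0.002919
Back-substitution:
  phi_hat_3 = 0.002919 / 2.999972 = 0.000973
  phi_hat_2 = (0.213256 - (2.201211)(0.000973)) / 3.015056 = 0.07002
  phi_hat_1 = (6.1885 - (6.1885)(0.07002) - (5.0752)(0.000973)) / 7.877 = 0.730004
So phi_hat = [0.7300, 0.0700, 0.0010].
Therefore phi_hat_1 = 0.7300.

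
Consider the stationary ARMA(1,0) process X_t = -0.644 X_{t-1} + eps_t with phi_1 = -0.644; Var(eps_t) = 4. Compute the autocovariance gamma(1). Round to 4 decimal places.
\gamma(1) = -4.4014

Multiply the model equation by X_{t-k} and take expectations. With theta_0 = psi_0 = 1 and psi_j the MA(infinity) weights, this gives
  gamma(k) - sum_i phi_i gamma(k-i) = c_k,
  c_k = sigma^2 * sum_{j=k..q} theta_j psi_{j-k}   (c_k = 0 for k > q),
using gamma(-m) = gamma(m).
Pure AR (q = 0): c_0 = sigma^2 = 4, c_k = 0 for k >= 1.
Equations for k = 0 and k = 1 (AR order 1):
  gamma(0) = phi_1 gamma(1) + c_0
  gamma(1) = phi_1 gamma(0) + c_1
Substituting the second into the first: gamma(0) (1 - phi_1^2) = c_0 + phi_1 c_1, so
  gamma(0) = c_0 / (1 - phi_1^2) = 4 / (1 - (-0.644)^2) = 4 / 0.585264 = 6.834523.
  gamma(1) = phi_1 gamma(0) = (-0.644)(6.834523) = -4.401433.
Therefore gamma(1) = -4.4014 (to 4 decimal places).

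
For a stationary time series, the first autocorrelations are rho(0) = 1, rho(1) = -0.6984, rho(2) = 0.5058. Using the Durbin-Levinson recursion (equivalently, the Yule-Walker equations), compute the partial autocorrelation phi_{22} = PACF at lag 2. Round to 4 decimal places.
\phi_{22} = 0.0352

The PACF at lag k is phi_{kk}, the last component of the solution
to the Yule-Walker system G_k phi = r_k where
  (G_k)_{ij} = rho(|i - j|), (r_k)_i = rho(i), i,j = 1..k.
Equivalently, Durbin-Levinson gives phi_{kk} iteratively:
  phi_{11} = rho(1)
  phi_{kk} = [rho(k) - sum_{j=1..k-1} phi_{k-1,j} rho(k-j)]
            / [1 - sum_{j=1..k-1} phi_{k-1,j} rho(j)],
  phi_{k,j} = phi_{k-1,j} - phi_{kk} phi_{k-1,k-j},  j = 1..k-1.
Step k = 1:
  phi_11 = rho(1) = -0.6984.
Step k = 2:
  phi_22 = [rho(2) - phi_11 rho(1)] / [1 - phi_11 rho(1)] = [0.5058 - (-0.6984)(-0.6984)] / [1 - (-0.6984)(-0.6984)]
         = 0.01803744 / 0.51223744 = 0.0352.
Therefore phi_{22} = 0.0352.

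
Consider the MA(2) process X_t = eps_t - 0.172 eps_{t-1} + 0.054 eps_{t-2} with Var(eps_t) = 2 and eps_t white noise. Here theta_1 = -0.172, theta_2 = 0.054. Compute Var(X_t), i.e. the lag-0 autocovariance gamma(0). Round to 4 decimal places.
\gamma(0) = 2.0650

For an MA(q) process X_t = eps_t + sum_i theta_i eps_{t-i} with
Var(eps_t) = sigma^2, the variance is
  gamma(0) = sigma^2 * (1 + sum_i theta_i^2).
  sum_i theta_i^2 = (-0.172)^2 + (0.054)^2 = 0.029584 + 0.002916 = 0.0325.
  gamma(0) = 2 * (1 + 0.0325) = 2 * 1.0325 = 2.065, which rounds to 2.0650.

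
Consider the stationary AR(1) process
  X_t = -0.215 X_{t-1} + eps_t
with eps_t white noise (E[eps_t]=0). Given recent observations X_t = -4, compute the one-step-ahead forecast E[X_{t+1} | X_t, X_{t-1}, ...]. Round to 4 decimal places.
E[X_{t+1} \mid \mathcal F_t] = 0.8600

For an AR(p) model X_t = c + sum_i phi_i X_{t-i} + eps_t, the
one-step-ahead conditional mean is
  E[X_{t+1} | X_t, ...] = c + sum_i phi_i X_{t+1-i}.
Substitute known values:
  E[X_{t+1} | ...] = (-0.215) * (-4)
                   = 0.8600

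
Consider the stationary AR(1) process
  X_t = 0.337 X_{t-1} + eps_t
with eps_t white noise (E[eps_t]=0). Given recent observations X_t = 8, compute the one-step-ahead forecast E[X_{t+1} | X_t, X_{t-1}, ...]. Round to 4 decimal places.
E[X_{t+1} \mid \mathcal F_t] = 2.6960

For an AR(p) model X_t = c + sum_i phi_i X_{t-i} + eps_t, the
one-step-ahead conditional mean is
  E[X_{t+1} | X_t, ...] = c + sum_i phi_i X_{t+1-i}.
Substitute known values:
  E[X_{t+1} | ...] = (0.337) * (8)
                   = 2.6960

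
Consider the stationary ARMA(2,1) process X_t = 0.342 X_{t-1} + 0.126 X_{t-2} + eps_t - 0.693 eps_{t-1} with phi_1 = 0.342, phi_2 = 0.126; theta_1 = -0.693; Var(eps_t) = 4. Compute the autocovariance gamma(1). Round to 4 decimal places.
\gamma(1) = -1.4102

Multiply the model equation by X_{t-k} and take expectations. With theta_0 = psi_0 = 1 and psi_j the MA(infinity) weights, this gives
  gamma(k) - sum_i phi_i gamma(k-i) = c_k,
  c_k = sigma^2 * sum_{j=k..q} theta_j psi_{j-k}   (c_k = 0 for k > q),
using gamma(-m) = gamma(m).
psi-weights needed (psi_j = theta_j + sum_i phi_i psi_{j-i}):
  psi_1 = theta_1 + phi_1 = -0.693 + (0.342) = -0.351
Right-hand sides:
  c_0 = sigma^2 (1 + theta_1 psi_1) = 4 * (1 + (-0.693)(-0.351)) = 4 * 1.243243 = 4.972972
  c_1 = sigma^2 theta_1 = 4 * (-0.693) = -2.772
  c_2 = 0
Equations for k = 0, 1, 2 (AR order 2, c_2 = 0):
  (E0) gamma(0) = phi_1 gamma(1) + phi_2 gamma(2) + c_0
  (E1) gamma(1) = phi_1 gamma(0) + phi_2 gamma(1) + c_1
  (E2) gamma(2) = phi_1 gamma(1) + phi_2 gamma(0)
From (E1): gamma(1) = A gamma(0) + B with
  A = phi_1 / (1 - phi_2) = 0.342 / 0.874 = 0.391304,   B = c_1 / (1 - phi_2) = -2.772 / 0.874 = -3.171625.
Insert (E2) into (E0): gamma(0) (1 - phi_2^2) = phi_1 (1 + phi_2) gamma(1) + c_0.
  phi_1 (1 + phi_2) = (0.342)(1.126) = 0.385092,   1 - phi_2^2 = 0.984124.
Replace gamma(1) by A gamma(0) + B and collect gamma(0):
  gamma(0) [0.984124 - (0.385092)(0.391304)] = (0.385092)(-3.171625) + 4.972972
  gamma(0) * 0.833436 = 3.751605
  gamma(0) = 3.751605 / 0.833436 = 4.501372.
  gamma(1) = A gamma(0) + B = (0.391304)(4.501372) + (-3.171625) = -1.410218.
Therefore gamma(1) = -1.4102 (to 4 decimal places).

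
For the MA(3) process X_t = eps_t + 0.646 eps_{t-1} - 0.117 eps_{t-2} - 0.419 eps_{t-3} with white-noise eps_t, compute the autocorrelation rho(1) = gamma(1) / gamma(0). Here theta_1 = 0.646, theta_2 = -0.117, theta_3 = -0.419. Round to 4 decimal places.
\rho(1) = 0.3856

For an MA(q) process with theta_0 = 1, the autocovariance is
  gamma(k) = sigma^2 * sum_{i=0..q-k} theta_i * theta_{i+k},
and rho(k) = gamma(k) / gamma(0). Sigma^2 cancels.
  numerator   = (1)*(0.646) + (0.646)*(-0.117) + (-0.117)*(-0.419) = 0.619441.
  denominator = (1)^2 + (0.646)^2 + (-0.117)^2 + (-0.419)^2 = 1.606566.
  rho(1) = 0.619441 / 1.606566 = 0.3856.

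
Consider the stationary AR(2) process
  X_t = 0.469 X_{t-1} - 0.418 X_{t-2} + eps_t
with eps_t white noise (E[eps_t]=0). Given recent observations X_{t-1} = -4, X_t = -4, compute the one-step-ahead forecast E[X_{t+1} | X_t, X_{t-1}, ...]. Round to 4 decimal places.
E[X_{t+1} \mid \mathcal F_t] = -0.2040

For an AR(p) model X_t = c + sum_i phi_i X_{t-i} + eps_t, the
one-step-ahead conditional mean is
  E[X_{t+1} | X_t, ...] = c + sum_i phi_i X_{t+1-i}.
Substitute known values:
  E[X_{t+1} | ...] = (0.469) * (-4) + (-0.418) * (-4)
                   = -0.2040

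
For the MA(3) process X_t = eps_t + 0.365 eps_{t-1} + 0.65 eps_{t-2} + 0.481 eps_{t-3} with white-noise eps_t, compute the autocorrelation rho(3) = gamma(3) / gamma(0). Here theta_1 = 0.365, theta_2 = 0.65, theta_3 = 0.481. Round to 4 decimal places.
\rho(3) = 0.2692

For an MA(q) process with theta_0 = 1, the autocovariance is
  gamma(k) = sigma^2 * sum_{i=0..q-k} theta_i * theta_{i+k},
and rho(k) = gamma(k) / gamma(0). Sigma^2 cancels.
  numerator   = (1)*(0.481) = 0.481.
  denominator = (1)^2 + (0.365)^2 + (0.65)^2 + (0.481)^2 = 1.787086.
  rho(3) = 0.481 / 1.787086 = 0.2692.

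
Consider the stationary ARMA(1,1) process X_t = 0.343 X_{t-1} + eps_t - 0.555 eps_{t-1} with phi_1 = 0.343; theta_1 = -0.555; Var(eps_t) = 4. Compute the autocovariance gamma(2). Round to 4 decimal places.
\gamma(2) = -0.2669

Multiply the model equation by X_{t-k} and take expectations. With theta_0 = psi_0 = 1 and psi_j the MA(infinity) weights, this gives
  gamma(k) - sum_i phi_i gamma(k-i) = c_k,
  c_k = sigma^2 * sum_{j=k..q} theta_j psi_{j-k}   (c_k = 0 for k > q),
using gamma(-m) = gamma(m).
psi-weights needed (psi_j = theta_j + sum_i phi_i psi_{j-i}):
  psi_1 = theta_1 + phi_1 = -0.555 + (0.343) = -0.212
Right-hand sides:
  c_0 = sigma^2 (1 + theta_1 psi_1) = 4 * (1 + (-0.555)(-0.212)) = 4 * 1.11766 = 4.47064
  c_1 = sigma^2 theta_1 = 4 * (-0.555) = -2.22
  c_2 = 0
Equations for k = 0 and k = 1 (AR order 1):
  gamma(0) = phi_1 gamma(1) + c_0
  gamma(1) = phi_1 gamma(0) + c_1
Substituting the second into the first: gamma(0) (1 - phi_1^2) = c_0 + phi_1 c_1, so
  gamma(0) = (c_0 + phi_1 c_1) / (1 - phi_1^2) = (4.47064 + (0.343)(-2.22)) / (1 - (0.343)^2) = 3.70918 / 0.882351 = 4.203747.
  gamma(1) = phi_1 gamma(0) + c_1 = (0.343)(4.203747) + (-2.22) = -0.778115.
For k = 2 (> q): gamma(2) = phi_1 gamma(1) = (0.343)(-0.778115) = -0.266893.
Therefore gamma(2) = -0.2669 (to 4 decimal places).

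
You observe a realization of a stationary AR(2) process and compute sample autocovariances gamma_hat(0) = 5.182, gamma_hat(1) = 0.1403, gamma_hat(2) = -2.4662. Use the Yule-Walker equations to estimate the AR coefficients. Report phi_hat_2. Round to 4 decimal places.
\hat\phi_{2} = -0.4770

The Yule-Walker equations for an AR(p) process read, in matrix form,
  Gamma_p phi = r_p,   with   (Gamma_p)_{ij} = gamma(|i - j|),
                       (r_p)_i = gamma(i),   i,j = 1..p.
Substitute the sample gammas (Toeplitz matrix and right-hand side of size 2):
  Gamma_p = [[5.182, 0.1403], [0.1403, 5.182]]
  r_p     = [0.1403, -2.4662]
Written out:
  5.182 phi_1 + 0.1403 phi_2 = 0.1403
  0.1403 phi_1 + 5.182 phi_2 = -2.4662
Solve by Cramer's rule:
  det = gamma(0)^2 - gamma(1)^2 = (5.182)^2 - (0.1403)^2 = 26.853124 - 0.01968409 = 26.83343991
  phi_hat_1 = [gamma(1) gamma(0) - gamma(1) gamma(2)] / det = [(0.1403)(5.182) - (0.1403)(-2.4662)] / 26.83343991 = 1.07304246 / 26.83343991 = 0.04
  phi_hat_2 = [gamma(0) gamma(2) - gamma(1)^2] / det = [(5.182)(-2.4662) - (0.1403)^2] / 26.83343991 = -12.79953249 / 26.83343991 = -0.477
So phi_hat = [0.0400, -0.4770].
Therefore phi_hat_2 = -0.4770.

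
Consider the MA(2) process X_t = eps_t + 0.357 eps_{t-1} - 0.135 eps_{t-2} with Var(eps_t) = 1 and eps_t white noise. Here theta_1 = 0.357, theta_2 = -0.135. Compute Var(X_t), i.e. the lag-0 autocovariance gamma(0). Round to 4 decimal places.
\gamma(0) = 1.1457

For an MA(q) process X_t = eps_t + sum_i theta_i eps_{t-i} with
Var(eps_t) = sigma^2, the variance is
  gamma(0) = sigma^2 * (1 + sum_i theta_i^2).
  sum_i theta_i^2 = (0.357)^2 + (-0.135)^2 = 0.127449 + 0.018225 = 0.145674.
  gamma(0) = 1 * (1 + 0.145674) = 1 * 1.145674 = 1.145674, which rounds to 1.1457.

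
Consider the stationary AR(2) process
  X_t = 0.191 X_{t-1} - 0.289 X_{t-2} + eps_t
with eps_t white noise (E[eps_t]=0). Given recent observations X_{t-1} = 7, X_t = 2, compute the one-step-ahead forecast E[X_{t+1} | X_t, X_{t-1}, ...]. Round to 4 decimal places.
E[X_{t+1} \mid \mathcal F_t] = -1.6410

For an AR(p) model X_t = c + sum_i phi_i X_{t-i} + eps_t, the
one-step-ahead conditional mean is
  E[X_{t+1} | X_t, ...] = c + sum_i phi_i X_{t+1-i}.
Substitute known values:
  E[X_{t+1} | ...] = (0.191) * (2) + (-0.289) * (7)
                   = -1.6410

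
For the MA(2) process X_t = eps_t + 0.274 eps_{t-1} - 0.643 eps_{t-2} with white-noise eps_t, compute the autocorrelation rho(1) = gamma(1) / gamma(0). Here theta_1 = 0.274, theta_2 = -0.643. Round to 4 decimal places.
\rho(1) = 0.0657

For an MA(q) process with theta_0 = 1, the autocovariance is
  gamma(k) = sigma^2 * sum_{i=0..q-k} theta_i * theta_{i+k},
and rho(k) = gamma(k) / gamma(0). Sigma^2 cancels.
  numerator   = (1)*(0.274) + (0.274)*(-0.643) = 0.097818.
  denominator = (1)^2 + (0.274)^2 + (-0.643)^2 = 1.488525.
  rho(1) = 0.097818 / 1.488525 = 0.0657.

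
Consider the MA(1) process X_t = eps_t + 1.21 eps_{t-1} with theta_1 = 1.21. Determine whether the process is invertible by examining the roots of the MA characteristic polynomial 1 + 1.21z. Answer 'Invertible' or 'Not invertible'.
\text{Not invertible}

The MA(q) characteristic polynomial is P(z) = 1 + 1.21z.
Invertibility requires all roots to lie outside the unit circle, i.e. |z| > 1 for every root.
This is linear in z: 1 + (1.21) z = 0  =>  z = -1/(1.21) = -0.826446,  |z| = 0.826446.
Moduli of all roots: 0.8264.
All moduli strictly greater than 1? No.
Verdict: Not invertible.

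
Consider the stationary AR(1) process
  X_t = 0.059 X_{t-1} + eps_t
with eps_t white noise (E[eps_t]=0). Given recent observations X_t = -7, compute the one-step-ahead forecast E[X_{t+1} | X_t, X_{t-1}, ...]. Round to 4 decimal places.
E[X_{t+1} \mid \mathcal F_t] = -0.4130

For an AR(p) model X_t = c + sum_i phi_i X_{t-i} + eps_t, the
one-step-ahead conditional mean is
  E[X_{t+1} | X_t, ...] = c + sum_i phi_i X_{t+1-i}.
Substitute known values:
  E[X_{t+1} | ...] = (0.059) * (-7)
                   = -0.4130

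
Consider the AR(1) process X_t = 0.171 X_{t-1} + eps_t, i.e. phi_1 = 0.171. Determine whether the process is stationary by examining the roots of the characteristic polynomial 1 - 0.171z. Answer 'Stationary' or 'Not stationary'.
\text{Stationary}

The AR(p) characteristic polynomial is P(z) = 1 - 0.171z.
Stationarity requires all roots to lie outside the unit circle, i.e. |z| > 1 for every root.
This is linear in z: 1 + (-0.171) z = 0  =>  z = -1/(-0.171) = 5.847953,  |z| = 5.847953.
Moduli of all roots: 5.8480.
All moduli strictly greater than 1? Yes.
Verdict: Stationary.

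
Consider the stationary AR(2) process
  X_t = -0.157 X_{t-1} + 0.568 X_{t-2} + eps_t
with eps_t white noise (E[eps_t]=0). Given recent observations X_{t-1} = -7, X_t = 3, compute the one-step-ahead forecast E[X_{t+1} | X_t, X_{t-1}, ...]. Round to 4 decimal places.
E[X_{t+1} \mid \mathcal F_t] = -4.4470

For an AR(p) model X_t = c + sum_i phi_i X_{t-i} + eps_t, the
one-step-ahead conditional mean is
  E[X_{t+1} | X_t, ...] = c + sum_i phi_i X_{t+1-i}.
Substitute known values:
  E[X_{t+1} | ...] = (-0.157) * (3) + (0.568) * (-7)
                   = -4.4470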